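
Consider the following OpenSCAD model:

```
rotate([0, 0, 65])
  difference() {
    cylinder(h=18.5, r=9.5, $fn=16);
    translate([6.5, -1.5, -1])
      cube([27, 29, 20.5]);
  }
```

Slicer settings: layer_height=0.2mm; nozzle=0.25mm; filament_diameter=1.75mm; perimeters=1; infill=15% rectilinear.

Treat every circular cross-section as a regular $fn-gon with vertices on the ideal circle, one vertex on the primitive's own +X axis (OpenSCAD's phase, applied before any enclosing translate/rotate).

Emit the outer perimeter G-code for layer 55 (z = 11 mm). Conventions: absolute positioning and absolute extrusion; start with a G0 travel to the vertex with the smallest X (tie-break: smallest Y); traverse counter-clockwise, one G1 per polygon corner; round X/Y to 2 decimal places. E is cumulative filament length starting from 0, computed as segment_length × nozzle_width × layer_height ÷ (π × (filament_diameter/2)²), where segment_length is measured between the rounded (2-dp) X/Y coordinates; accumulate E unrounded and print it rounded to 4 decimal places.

At z = 11 mm: the r=9.5 cylinder gives a regular 16-gon of circumradius 9.5 (constant along its height); the 27×29 cube at (6.5, -1.5) contributes its full rectangle; Subtracting the remaining from the first: starting from the r=9.5 cylinder, the 27×29 cube at (6.5, -1.5) partially overlaps it — only the 17.73 mm² overlap (of its 783.00 mm²) is removed, clipping the outline — 1 connected region; (rotated 65° about Z; rotation is an isometry so areas/perimeters/island counts are preserved). The outline is a single polygon with 16 vertices. Extrusion per mm of travel: 0.25 × 0.2 / (π × 0.875²) = 0.020788. Accumulating E over each segment gives final E = 1.2715.

G0 X-9.49 Y0.41 Z11.00
G1 X-8.93 Y-3.25 E0.0770
G1 X-7.00 Y-6.42 E0.1541
G1 X-4.01 Y-8.61 E0.2312
G1 X-0.41 Y-9.49 E0.3082
G1 X3.25 Y-8.93 E0.3852
G1 X6.42 Y-7.00 E0.4623
G1 X8.61 Y-4.01 E0.5394
G1 X9.49 Y-0.41 E0.6164
G1 X8.93 Y3.25 E0.6934
G1 X7.00 Y6.42 E0.7705
G1 X5.25 Y7.71 E0.8157
G1 X4.11 Y5.26 E0.8719
G1 X-3.47 Y8.79 E1.0457
G1 X-6.42 Y7.00 E1.1174
G1 X-8.61 Y4.01 E1.1945
G1 X-9.49 Y0.41 E1.2715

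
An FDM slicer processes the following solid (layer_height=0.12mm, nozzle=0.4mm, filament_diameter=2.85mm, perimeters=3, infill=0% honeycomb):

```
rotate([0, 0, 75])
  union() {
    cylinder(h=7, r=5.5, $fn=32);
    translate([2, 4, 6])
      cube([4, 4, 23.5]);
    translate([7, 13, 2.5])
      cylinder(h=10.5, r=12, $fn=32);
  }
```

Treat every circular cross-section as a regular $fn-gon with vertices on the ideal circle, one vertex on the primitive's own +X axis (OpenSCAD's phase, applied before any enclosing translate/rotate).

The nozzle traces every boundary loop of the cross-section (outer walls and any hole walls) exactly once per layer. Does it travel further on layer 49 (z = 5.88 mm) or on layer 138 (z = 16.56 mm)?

Layer 49 (z = 5.88): the r=5.5 cylinder contributes a regular 32-gon of circumradius 5.5 (perimeter = 2·32·5.500·sin(180°/32) = 34.50 mm); the cube at (2, 4) does not reach this height (z outside [6, 29.5]); the r=12 cylinder at (7, 13) gives a regular 32-gon of circumradius 12 (constant along its height) (perimeter = 2·32·12.000·sin(180°/32) = 75.28 mm); Combining (union): the regions partially overlap (shared area 15.39 mm²), so the edge portions inside another operand are dropped and the merged outline is re-measured after clipping — boundary = 91.75 mm; (whole slice rotated 75° about Z — lengths, areas and connectivity unchanged). So its perimeter = 91.75 mm. Layer 138 (z = 16.56): the cylinder is absent (z outside [0, 7]); the 4×4 cube at (2, 4) contributes its full rectangle (perimeter 16.00 mm); the cylinder at (7, 13) is not intersected at this z (z outside [2.5, 13]); Taking the union: only the 4×4 cube at (2, 4) is present, so the union is just that shape — boundary = 16.00 mm; (whole slice rotated 75° about Z — lengths, areas and connectivity unchanged). So its perimeter = 16.00 mm. Layer 49 is larger (91.75 vs 16.00 mm).

layer 49 (z = 5.88 mm)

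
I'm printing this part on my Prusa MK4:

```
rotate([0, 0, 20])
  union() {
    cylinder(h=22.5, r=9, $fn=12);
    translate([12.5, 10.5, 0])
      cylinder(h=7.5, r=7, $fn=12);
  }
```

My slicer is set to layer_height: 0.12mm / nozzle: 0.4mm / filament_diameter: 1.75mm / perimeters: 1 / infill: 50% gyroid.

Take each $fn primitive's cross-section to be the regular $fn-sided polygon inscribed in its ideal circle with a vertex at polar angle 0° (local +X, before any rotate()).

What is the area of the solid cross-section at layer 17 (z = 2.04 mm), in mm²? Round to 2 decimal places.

390.00 mm²

At z = 2.04 mm: the r=9 cylinder contributes a regular 12-gon of circumradius 9 (area = (12/2)·9.000²·sin(360°/12) = 243.00 mm²); the cylinder at (12.5, 10.5): section is a regular 12-gon, circumradius r=7 (area = (12/2)·7.000²·sin(360°/12) = 147.00 mm²); Merging all regions: the 2 present regions are separate (no shared area or edge), so areas and boundary lengths simply add and each stays a separate island — area = 390.00 mm²; (whole slice rotated 20° about Z — lengths, areas and connectivity unchanged). Overall, the cross-section has 2 separate islands. Net area = 390.00 mm².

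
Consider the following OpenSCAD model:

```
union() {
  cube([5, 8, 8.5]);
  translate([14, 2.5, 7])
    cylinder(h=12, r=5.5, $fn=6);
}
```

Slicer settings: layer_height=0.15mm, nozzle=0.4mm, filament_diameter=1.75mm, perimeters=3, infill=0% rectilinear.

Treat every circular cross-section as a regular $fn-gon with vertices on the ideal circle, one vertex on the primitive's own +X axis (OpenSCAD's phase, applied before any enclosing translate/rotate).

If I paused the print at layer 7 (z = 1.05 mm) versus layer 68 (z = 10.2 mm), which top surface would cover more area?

layer 68 (z = 10.2 mm)

Layer 7 (z = 1.05): the cube is present — its section is the full 5×8 rectangle (area 40.00 mm²); the cylinder at (14, 2.5) is absent (z outside [7, 19]); Merging all regions: only the 5×8 cube is present, so the union is just that shape — area = 40.00 mm². So its area = 40.00 mm². Layer 68 (z = 10.2): the cube is absent (z outside [0, 8.5]); the cylinder at (14, 2.5): section is a regular 6-gon, circumradius r=5.5 (area = (6/2)·5.500²·sin(360°/6) = 78.59 mm²); Merging all regions: only the r=5.5 cylinder at (14, 2.5) is present, so the union is just that shape — area = 78.59 mm². So its area = 78.59 mm². Layer 68 is larger (78.59 vs 40.00 mm²).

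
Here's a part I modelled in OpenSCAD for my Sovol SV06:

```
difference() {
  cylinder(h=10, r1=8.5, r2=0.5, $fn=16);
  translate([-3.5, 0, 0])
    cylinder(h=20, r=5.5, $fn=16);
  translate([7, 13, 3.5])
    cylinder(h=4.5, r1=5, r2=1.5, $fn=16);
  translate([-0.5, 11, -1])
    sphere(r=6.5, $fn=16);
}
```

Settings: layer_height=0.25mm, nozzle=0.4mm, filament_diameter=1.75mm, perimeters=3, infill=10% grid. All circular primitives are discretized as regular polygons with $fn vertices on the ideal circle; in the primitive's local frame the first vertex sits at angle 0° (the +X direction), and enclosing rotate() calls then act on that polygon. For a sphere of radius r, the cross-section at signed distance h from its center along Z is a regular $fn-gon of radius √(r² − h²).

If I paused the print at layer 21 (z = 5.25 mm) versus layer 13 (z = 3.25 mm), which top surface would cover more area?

Layer 21 (z = 5.25): the cone contributes a regular 16-gon of circumradius 4.300 (interpolated between r1=8.5 and r2=0.5 at t=0.525) (area = (16/2)·4.300²·sin(360°/16) = 56.61 mm²); the cylinder at (-3.5, 0): section is a regular 16-gon, circumradius r=5.5 (area = (16/2)·5.500²·sin(360°/16) = 92.61 mm²); the cone at (7, 13): at t=0.389 of its height the radius interpolates to r₁+(r₂−r₁)t = 3.639, giving a regular 16-gon of that circumradius (area = (16/2)·3.639²·sin(360°/16) = 40.54 mm²); the sphere at (-0.5, 11): section is a regular 16-gon, circumradius = √(r²−h²) = √(6.5²−6.25²) = 1.785 (area = (16/2)·1.785²·sin(360°/16) = 9.76 mm²); Taking the first minus the rest: starting from the cone (56.61 mm²), the r=5.5 cylinder at (-3.5, 0) partially overlaps it — only the 39.43 mm² overlap (of its 92.61 mm²) is removed, clipping the outline; the cone at (7, 13) misses the remaining region (no effect); the r=6.5 sphere at (-0.5, 11) misses the remaining region (no effect) — area = 17.17 mm². So its area = 17.17 mm². Layer 13 (z = 3.25): the cone contributes a regular 16-gon of circumradius 5.900 (interpolated between r1=8.5 and r2=0.5 at t=0.325) (area = (16/2)·5.900²·sin(360°/16) = 106.57 mm²); the r=5.5 cylinder at (-3.5, 0) contributes a regular 16-gon of circumradius 5.5 (area = (16/2)·5.500²·sin(360°/16) = 92.61 mm²); the cone at (7, 13) does not reach this height (z outside [3.5, 8]); the sphere at (-0.5, 11): section is a regular 16-gon, circumradius = √(r²−h²) = √(6.5²−4.25²) = 4.918 (area = (16/2)·4.918²·sin(360°/16) = 74.05 mm²); Subtracting the remaining from the first: starting from the cone (106.57 mm²), the r=5.5 cylinder at (-3.5, 0) partially overlaps it — only the 60.56 mm² overlap (of its 92.61 mm²) is removed, clipping the outline; the r=6.5 sphere at (-0.5, 11) misses the remaining region (no effect) — area = 46.01 mm². So its area = 46.01 mm². Layer 13 is larger (46.01 vs 17.17 mm²).

layer 13 (z = 3.25 mm)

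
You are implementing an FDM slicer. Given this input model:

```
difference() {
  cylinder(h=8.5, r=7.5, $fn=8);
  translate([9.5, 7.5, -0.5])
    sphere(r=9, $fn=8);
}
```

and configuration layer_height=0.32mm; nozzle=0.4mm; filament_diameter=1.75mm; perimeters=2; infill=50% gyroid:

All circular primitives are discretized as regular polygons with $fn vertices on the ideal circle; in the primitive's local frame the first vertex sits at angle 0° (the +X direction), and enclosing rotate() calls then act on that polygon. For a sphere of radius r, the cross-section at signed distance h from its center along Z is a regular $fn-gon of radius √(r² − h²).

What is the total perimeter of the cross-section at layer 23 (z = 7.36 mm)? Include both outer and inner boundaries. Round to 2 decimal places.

45.92 mm

At z = 7.36 mm: the cylinder: section is a regular 8-gon, circumradius r=7.5 (perimeter = 2·8·7.500·sin(180°/8) = 45.92 mm); the sphere at (9.5, 7.5): section is a regular 8-gon, circumradius = √(r²−h²) = √(9²−7.86²) = 4.384 (perimeter = 2·8·4.384·sin(180°/8) = 26.84 mm); Subtracting the remaining from the first: starting from the r=7.5 cylinder, the r=9 sphere at (9.5, 7.5) misses the remaining region (no effect) — boundary = 45.92 mm. Overall, the cross-section is a single solid region. Total boundary length (outer) = 45.92 mm.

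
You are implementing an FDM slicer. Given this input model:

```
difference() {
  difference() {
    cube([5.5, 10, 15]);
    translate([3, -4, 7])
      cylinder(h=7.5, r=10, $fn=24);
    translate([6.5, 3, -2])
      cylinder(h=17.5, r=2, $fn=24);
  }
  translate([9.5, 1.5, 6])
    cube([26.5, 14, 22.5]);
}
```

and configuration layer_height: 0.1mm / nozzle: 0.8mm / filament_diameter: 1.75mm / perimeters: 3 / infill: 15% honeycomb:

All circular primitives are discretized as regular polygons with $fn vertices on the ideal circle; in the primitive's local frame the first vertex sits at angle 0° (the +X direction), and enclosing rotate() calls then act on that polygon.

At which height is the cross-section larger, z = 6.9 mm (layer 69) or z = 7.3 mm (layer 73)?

Layer 69 (z = 6.9): the cube is present — its section is the full 5.5×10 rectangle (area 55.00 mm²); the cylinder at (3, -4) does not reach this height (z outside [7, 14.5]); the r=2 cylinder at (6.5, 3) gives a regular 24-gon of circumradius 2 (constant along its height) (area = (24/2)·2.000²·sin(360°/24) = 12.42 mm²); Taking the first minus the rest: starting from the 5.5×10 cube (55.00 mm²), the r=2 cylinder at (6.5, 3) partially overlaps it — only the 2.41 mm² overlap (of its 12.42 mm²) is removed, clipping the outline — area = 52.59 mm²; the 26.5×14 cube at (9.5, 1.5) contributes its full rectangle (area 371.00 mm²); After the difference (first − rest): starting from that combined region (52.59 mm²), the 26.5×14 cube at (9.5, 1.5) misses the remaining region (no effect) — area = 52.59 mm². So its area = 52.59 mm². Layer 73 (z = 7.3): the cube is present — its section is the full 5.5×10 rectangle (area 55.00 mm²); the cylinder at (3, -4): section is a regular 24-gon, circumradius r=10 (area = (24/2)·10.000²·sin(360°/24) = 310.58 mm²); the cylinder at (6.5, 3): section is a regular 24-gon, circumradius r=2 (area = (24/2)·2.000²·sin(360°/24) = 12.42 mm²); After the difference (first − rest): starting from the 5.5×10 cube (55.00 mm²), the r=10 cylinder at (3, -4) partially overlaps it — only the 31.97 mm² overlap (of its 310.58 mm²) is removed, clipping the outline; the r=2 cylinder at (6.5, 3) misses the remaining region (no effect) — area = 23.03 mm²; the cube at (9.5, 1.5) is present — its section is the full 26.5×14 rectangle (area 371.00 mm²); Subtracting the remaining from the first: starting from the result so far (23.03 mm²), the 26.5×14 cube at (9.5, 1.5) misses the remaining region (no effect) — area = 23.03 mm². So its area = 23.03 mm². Layer 69 is larger (52.59 vs 23.03 mm²).

layer 69 (z = 6.9 mm)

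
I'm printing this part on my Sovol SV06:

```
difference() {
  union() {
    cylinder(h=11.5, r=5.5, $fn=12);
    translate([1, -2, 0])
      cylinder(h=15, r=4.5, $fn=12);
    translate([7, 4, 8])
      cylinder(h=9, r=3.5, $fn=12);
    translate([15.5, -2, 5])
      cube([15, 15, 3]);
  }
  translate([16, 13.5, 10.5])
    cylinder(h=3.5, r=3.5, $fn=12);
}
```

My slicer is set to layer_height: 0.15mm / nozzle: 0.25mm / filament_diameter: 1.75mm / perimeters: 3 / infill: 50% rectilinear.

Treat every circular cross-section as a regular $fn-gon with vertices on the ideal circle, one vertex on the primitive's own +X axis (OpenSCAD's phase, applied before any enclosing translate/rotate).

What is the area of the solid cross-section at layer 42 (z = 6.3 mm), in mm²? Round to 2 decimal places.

324.63 mm²

At z = 6.3 mm: the r=5.5 cylinder contributes a regular 12-gon of circumradius 5.5 (area = (12/2)·5.500²·sin(360°/12) = 90.75 mm²); the r=4.5 cylinder at (1, -2) gives a regular 12-gon of circumradius 4.5 (constant along its height) (area = (12/2)·4.500²·sin(360°/12) = 60.75 mm²); the cylinder at (7, 4) is absent (z outside [8, 17]); the cube at (15.5, -2) (footprint 15×15) is included at this height (area 225.00 mm²); Combining (union): the regions partially overlap — summed areas 376.50 mm² minus the doubly-counted overlap 51.87 mm² gives 324.63 mm² — area = 324.63 mm²; the cylinder at (16, 13.5) is absent (z outside [10.5, 14]); Taking the first minus the rest: none of the subtracted shapes is present at this height, so that combined region is unchanged — area = 324.63 mm². Overall, the cross-section has 2 separate islands. Net area = 324.63 mm².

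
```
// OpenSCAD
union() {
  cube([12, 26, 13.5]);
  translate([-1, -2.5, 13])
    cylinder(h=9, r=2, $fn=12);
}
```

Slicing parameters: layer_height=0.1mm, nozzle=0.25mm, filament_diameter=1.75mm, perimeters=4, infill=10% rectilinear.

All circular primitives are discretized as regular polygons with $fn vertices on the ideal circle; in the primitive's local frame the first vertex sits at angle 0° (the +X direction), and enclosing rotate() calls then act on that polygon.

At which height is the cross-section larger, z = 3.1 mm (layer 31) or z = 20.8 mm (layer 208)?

layer 31 (z = 3.1 mm)

Layer 31 (z = 3.1): the cube is present — its section is the full 12×26 rectangle (area 312.00 mm²); the cylinder at (-1, -2.5) is absent (z outside [13, 22]); Merging all regions: only the 12×26 cube is present, so the union is just that shape — area = 312.00 mm². So its area = 312.00 mm². Layer 208 (z = 20.8): the cube is absent (z outside [0, 13.5]); the r=2 cylinder at (-1, -2.5) contributes a regular 12-gon of circumradius 2 (area = (12/2)·2.000²·sin(360°/12) = 12.00 mm²); Merging all regions: only the r=2 cylinder at (-1, -2.5) is present, so the union is just that shape — area = 12.00 mm². So its area = 12.00 mm². Layer 31 is larger (312.00 vs 12.00 mm²).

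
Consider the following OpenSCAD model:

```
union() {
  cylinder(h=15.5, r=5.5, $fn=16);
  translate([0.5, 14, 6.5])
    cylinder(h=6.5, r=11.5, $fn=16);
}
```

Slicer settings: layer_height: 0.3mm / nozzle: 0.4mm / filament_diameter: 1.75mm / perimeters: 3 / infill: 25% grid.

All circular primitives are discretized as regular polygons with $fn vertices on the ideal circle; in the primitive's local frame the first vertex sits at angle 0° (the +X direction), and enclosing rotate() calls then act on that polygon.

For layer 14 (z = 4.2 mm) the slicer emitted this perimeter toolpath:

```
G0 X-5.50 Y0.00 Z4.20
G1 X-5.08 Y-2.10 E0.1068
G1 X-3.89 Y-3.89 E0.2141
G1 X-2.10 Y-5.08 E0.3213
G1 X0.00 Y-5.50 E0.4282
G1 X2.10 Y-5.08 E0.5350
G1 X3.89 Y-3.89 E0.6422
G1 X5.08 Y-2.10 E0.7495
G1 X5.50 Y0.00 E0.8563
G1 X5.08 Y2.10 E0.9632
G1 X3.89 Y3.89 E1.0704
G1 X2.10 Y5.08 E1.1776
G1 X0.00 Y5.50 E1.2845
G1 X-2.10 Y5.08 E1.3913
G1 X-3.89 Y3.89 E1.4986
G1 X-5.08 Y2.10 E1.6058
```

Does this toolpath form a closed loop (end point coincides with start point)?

Start point (G0): (-5.50, 0.00). End point (last G1): the path does not return to the start — open.

no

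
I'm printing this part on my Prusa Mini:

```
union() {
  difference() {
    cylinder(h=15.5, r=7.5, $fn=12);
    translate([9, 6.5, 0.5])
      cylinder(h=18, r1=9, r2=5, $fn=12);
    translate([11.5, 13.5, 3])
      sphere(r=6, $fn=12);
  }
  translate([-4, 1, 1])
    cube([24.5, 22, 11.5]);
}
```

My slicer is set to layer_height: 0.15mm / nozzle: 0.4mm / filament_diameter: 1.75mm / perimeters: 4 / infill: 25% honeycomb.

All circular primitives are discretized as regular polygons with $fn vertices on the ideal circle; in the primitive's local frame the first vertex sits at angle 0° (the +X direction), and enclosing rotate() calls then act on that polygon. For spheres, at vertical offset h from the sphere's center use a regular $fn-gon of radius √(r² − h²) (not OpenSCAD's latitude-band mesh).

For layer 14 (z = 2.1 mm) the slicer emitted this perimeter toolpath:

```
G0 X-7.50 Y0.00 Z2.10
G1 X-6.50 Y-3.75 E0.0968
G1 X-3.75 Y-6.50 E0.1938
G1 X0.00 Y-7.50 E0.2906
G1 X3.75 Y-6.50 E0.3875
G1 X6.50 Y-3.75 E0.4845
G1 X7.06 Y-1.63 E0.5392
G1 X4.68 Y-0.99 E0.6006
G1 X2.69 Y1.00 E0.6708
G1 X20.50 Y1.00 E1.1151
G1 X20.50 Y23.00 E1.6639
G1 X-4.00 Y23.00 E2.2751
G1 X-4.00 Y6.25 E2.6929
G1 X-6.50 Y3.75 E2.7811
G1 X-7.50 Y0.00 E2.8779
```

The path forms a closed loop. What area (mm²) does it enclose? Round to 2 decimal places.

Apply the shoelace formula to the sequence of (X, Y) vertices; enclosed area = 641.03 mm².

641.03 mm²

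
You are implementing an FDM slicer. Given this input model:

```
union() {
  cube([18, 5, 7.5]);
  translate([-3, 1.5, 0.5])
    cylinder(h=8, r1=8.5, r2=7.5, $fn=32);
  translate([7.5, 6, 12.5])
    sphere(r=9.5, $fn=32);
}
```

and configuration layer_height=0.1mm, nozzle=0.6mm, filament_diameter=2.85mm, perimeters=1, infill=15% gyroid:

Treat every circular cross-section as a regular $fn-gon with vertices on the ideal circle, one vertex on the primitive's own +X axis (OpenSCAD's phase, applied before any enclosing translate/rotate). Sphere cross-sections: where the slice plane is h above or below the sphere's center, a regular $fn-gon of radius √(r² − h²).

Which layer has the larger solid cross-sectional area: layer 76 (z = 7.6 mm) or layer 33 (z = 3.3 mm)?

Layer 76 (z = 7.6): the cube is not intersected at this z (z outside [0, 7.5]); the cone at (-3, 1.5): at t=0.887 of its height the radius interpolates to r₁+(r₂−r₁)t = 7.612, giving a regular 32-gon of that circumradius (area = (32/2)·7.612²·sin(360°/32) = 180.89 mm²); the r=9.5 sphere at (7.5, 6) contributes a regular 32-gon of circumradius √(9.5²−4.9²) = 8.139 (area = (32/2)·8.139²·sin(360°/32) = 206.76 mm²); Taking the union: the regions partially overlap — summed areas 387.65 mm² minus the doubly-counted overlap 31.63 mm² gives 356.02 mm² — area = 356.02 mm². So its area = 356.02 mm². Layer 33 (z = 3.3): the cube (footprint 18×5) is included at this height (area 90.00 mm²); the cone at (-3, 1.5) contributes a regular 32-gon of circumradius 8.150 (interpolated between r1=8.5 and r2=7.5 at t=0.350) (area = (32/2)·8.150²·sin(360°/32) = 207.33 mm²); the sphere at (7.5, 6): section is a regular 32-gon, circumradius = √(r²−h²) = √(9.5²−9.2²) = 2.369 (area = (32/2)·2.369²·sin(360°/32) = 17.51 mm²); Taking the union: the regions partially overlap — summed areas 314.85 mm² minus the doubly-counted overlap 28.82 mm² gives 286.02 mm² — area = 286.02 mm². So its area = 286.02 mm². Layer 76 is larger (356.02 vs 286.02 mm²).

layer 76 (z = 7.6 mm)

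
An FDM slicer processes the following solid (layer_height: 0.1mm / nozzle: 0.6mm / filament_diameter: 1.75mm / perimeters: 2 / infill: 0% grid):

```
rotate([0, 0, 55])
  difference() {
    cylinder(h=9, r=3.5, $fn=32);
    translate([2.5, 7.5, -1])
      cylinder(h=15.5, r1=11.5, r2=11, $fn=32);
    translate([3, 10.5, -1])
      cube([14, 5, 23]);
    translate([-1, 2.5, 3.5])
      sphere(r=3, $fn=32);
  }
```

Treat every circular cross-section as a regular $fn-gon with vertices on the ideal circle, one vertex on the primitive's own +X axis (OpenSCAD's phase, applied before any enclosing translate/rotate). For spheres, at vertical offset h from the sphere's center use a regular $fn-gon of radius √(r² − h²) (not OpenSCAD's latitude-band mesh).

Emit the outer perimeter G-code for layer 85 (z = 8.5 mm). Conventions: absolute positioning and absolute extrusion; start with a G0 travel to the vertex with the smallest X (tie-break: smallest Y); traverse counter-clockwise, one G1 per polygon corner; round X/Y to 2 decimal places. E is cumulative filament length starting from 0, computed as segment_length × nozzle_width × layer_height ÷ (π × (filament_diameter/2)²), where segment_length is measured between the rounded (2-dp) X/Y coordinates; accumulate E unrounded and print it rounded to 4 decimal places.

G0 X0.60 Y-3.45 Z8.50
G1 X0.61 Y-3.45 E0.0002
G1 X1.27 Y-3.26 E0.0174
G1 X1.88 Y-2.95 E0.0345
G1 X2.42 Y-2.53 E0.0515
G1 X2.87 Y-2.01 E0.0687
G1 X3.01 Y-1.75 E0.0760
G1 X1.30 Y-3.09 E0.1302
G1 X0.60 Y-3.45 E0.1499

At z = 8.5 mm: the r=3.5 cylinder gives a regular 32-gon of circumradius 3.5 (constant along its height); the cone at (2.5, 7.5) (r1=11.5→r2=11) has section circumradius 11.194 here — a regular 32-gon; the cube at (3, 10.5) (footprint 14×5) is included at this height; the sphere at (-1, 2.5) is absent (|z−center|=5.000 > r=3); Subtracting the remaining from the first: starting from the r=3.5 cylinder, the cone at (2.5, 7.5) partially overlaps it — only the 37.77 mm² overlap (of its 391.10 mm²) is removed, clipping the outline; the 14×5 cube at (3, 10.5) misses the remaining region (no effect) — 1 connected region; (rotated 55° about Z; rotation is an isometry so areas/perimeters/island counts are preserved). The outline is a single polygon with 8 vertices. Extrusion per mm of travel: 0.6 × 0.1 / (π × 0.875²) = 0.024945. Accumulating E over each segment gives final E = 0.1499.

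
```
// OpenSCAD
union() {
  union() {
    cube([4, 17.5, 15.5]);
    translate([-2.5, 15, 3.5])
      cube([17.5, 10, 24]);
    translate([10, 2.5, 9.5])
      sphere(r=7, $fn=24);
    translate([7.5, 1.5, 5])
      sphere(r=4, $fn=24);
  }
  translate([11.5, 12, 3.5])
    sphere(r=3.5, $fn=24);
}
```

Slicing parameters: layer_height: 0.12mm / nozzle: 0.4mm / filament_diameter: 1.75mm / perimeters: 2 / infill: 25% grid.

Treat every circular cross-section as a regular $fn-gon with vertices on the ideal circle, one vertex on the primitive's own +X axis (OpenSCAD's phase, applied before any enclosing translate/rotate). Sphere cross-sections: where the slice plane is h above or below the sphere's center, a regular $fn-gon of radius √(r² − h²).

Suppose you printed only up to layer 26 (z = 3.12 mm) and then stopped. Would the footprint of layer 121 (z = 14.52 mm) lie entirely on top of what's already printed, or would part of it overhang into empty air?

part overhangs

Compare the two slices. At z = 3.12: the 4×17.5 cube contributes its full rectangle (area 70.00 mm²); the cube at (-2.5, 15) does not reach this height (z outside [3.5, 27.5]); the r=7 sphere at (10, 2.5) contributes a regular 24-gon of circumradius √(7²−6.38²) = 2.880 (area = (24/2)·2.880²·sin(360°/24) = 25.76 mm²); the r=4 sphere at (7.5, 1.5) slices to a regular 24-gon of circumradius 3.531 (√(r²−h²) with h=1.88 from center) (area = (24/2)·3.531²·sin(360°/24) = 38.72 mm²); Taking the union: the regions partially overlap — summed areas 134.48 mm² minus the doubly-counted overlap 15.07 mm² gives 119.41 mm² — area = 119.41 mm²; the r=3.5 sphere at (11.5, 12) slices to a regular 24-gon of circumradius 3.479 (√(r²−h²) with h=0.38 from center) (area = (24/2)·3.479²·sin(360°/24) = 37.60 mm²); Merging all regions: the 2 present regions are separate (no shared area or edge), so areas and boundary lengths simply add and each stays a separate island — area = 157.01 mm². At z = 14.52: the cube (footprint 4×17.5) is included at this height (area 70.00 mm²); the cube at (-2.5, 15) is present — its section is the full 17.5×10 rectangle (area 175.00 mm²); the sphere at (10, 2.5): section is a regular 24-gon, circumradius = √(r²−h²) = √(7²−5.02²) = 4.878 (area = (24/2)·4.878²·sin(360°/24) = 73.92 mm²); the sphere at (7.5, 1.5) does not reach this height (|z−center|=9.520 > r=4); Taking the union: the regions partially overlap — summed areas 318.92 mm² minus the doubly-counted overlap 10.00 mm² gives 308.92 mm² — area = 308.92 mm²; the sphere at (11.5, 12) is absent (|z−center|=11.020 > r=3.5); Taking the union: only the result so far is present, so the union is just that shape — area = 308.92 mm². Checking containment: at z = 14.52 the cross-section extends beyond the z = 3.12 cross-section by about 195.93 mm².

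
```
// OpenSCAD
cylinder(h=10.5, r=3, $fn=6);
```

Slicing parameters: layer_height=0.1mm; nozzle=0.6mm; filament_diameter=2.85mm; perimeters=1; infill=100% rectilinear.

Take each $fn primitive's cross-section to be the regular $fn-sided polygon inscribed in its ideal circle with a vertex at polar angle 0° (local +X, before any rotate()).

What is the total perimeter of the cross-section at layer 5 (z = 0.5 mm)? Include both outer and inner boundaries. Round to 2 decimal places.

At z = 0.5 mm: the cylinder: section is a regular 6-gon, circumradius r=3 (perimeter = 2·6·3.000·sin(180°/6) = 18.00 mm). Overall, the cross-section is a single solid region. Total boundary length (outer) = 18.00 mm.

18.00 mm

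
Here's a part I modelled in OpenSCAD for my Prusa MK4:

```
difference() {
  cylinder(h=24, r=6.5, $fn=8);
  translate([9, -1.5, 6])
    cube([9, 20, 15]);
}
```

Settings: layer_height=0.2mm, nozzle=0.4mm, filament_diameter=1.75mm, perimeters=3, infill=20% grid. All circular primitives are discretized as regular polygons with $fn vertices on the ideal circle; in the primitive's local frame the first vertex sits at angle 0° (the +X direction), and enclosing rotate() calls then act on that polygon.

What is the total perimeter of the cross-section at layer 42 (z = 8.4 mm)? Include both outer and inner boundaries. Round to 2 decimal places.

At z = 8.4 mm: the cylinder: section is a regular 8-gon, circumradius r=6.5 (perimeter = 2·8·6.500·sin(180°/8) = 39.80 mm); the 9×20 cube at (9, -1.5) contributes its full rectangle (perimeter 58.00 mm); Taking the first minus the rest: starting from the r=6.5 cylinder, the 9×20 cube at (9, -1.5) misses the remaining region (no effect) — boundary = 39.80 mm. Overall, the cross-section is a single solid region. Total boundary length (outer) = 39.80 mm.

39.80 mm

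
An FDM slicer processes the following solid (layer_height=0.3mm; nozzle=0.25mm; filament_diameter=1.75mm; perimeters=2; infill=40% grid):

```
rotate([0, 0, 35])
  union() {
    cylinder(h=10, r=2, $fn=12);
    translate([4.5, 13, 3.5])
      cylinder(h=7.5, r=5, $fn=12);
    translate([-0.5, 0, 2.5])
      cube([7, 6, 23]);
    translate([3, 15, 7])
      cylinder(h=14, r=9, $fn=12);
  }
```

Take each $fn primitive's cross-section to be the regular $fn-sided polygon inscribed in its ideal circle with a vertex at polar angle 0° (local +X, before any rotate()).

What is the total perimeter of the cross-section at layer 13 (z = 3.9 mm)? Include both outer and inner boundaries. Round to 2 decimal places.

At z = 3.9 mm: the r=2 cylinder contributes a regular 12-gon of circumradius 2 (perimeter = 2·12·2.000·sin(180°/12) = 12.42 mm); the cylinder at (4.5, 13): section is a regular 12-gon, circumradius r=5 (perimeter = 2·12·5.000·sin(180°/12) = 31.06 mm); the cube at (-0.5, 0) (footprint 7×6) is included at this height (perimeter 26.00 mm); the cylinder at (3, 15) is not intersected at this z (z outside [7, 21]); Merging all regions: the regions partially overlap (shared area 3.97 mm²), so the edge portions inside another operand are dropped and the merged outline is re-measured after clipping — boundary = 61.49 mm; (rotated 35° about Z; rotation is an isometry so areas/perimeters/island counts are preserved). Overall, the cross-section has 2 separate islands. Total boundary length (outer) = 61.49 mm.

61.49 mm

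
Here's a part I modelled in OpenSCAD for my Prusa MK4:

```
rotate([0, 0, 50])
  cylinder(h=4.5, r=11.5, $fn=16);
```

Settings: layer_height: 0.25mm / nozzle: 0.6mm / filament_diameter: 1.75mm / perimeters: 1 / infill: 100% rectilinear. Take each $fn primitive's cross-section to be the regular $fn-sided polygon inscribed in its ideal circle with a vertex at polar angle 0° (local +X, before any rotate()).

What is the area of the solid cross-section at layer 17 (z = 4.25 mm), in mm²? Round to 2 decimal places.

404.88 mm²

At z = 4.25 mm: the cylinder: section is a regular 16-gon, circumradius r=11.5 (area = (16/2)·11.500²·sin(360°/16) = 404.88 mm²); (whole slice rotated 50° about Z — lengths, areas and connectivity unchanged). Overall, the cross-section is a single solid region. Net area = 404.88 mm².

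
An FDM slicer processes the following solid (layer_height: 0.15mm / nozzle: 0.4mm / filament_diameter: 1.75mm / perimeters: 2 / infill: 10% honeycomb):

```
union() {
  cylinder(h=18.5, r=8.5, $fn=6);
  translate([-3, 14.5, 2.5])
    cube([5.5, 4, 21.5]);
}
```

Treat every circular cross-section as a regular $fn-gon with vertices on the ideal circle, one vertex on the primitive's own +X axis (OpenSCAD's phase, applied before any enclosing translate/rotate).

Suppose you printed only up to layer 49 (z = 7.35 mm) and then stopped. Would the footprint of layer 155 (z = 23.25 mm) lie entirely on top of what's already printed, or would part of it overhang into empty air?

Compare the two slices. At z = 7.35: the cylinder: section is a regular 6-gon, circumradius r=8.5 (area = (6/2)·8.500²·sin(360°/6) = 187.71 mm²); the cube at (-3, 14.5) (footprint 5.5×4) is included at this height (area 22.00 mm²); Taking the union: the 2 present regions are separate (no shared area or edge), so areas and boundary lengths simply add and each stays a separate island — area = 209.71 mm². At z = 23.25: the cylinder is absent (z outside [0, 18.5]); the cube at (-3, 14.5) (footprint 5.5×4) is included at this height (area 22.00 mm²); Taking the union: only the 5.5×4 cube at (-3, 14.5) is present, so the union is just that shape — area = 22.00 mm². Checking containment: the cross-section at z = 23.25 is a subset of the cross-section at z = 7.35.

entirely on top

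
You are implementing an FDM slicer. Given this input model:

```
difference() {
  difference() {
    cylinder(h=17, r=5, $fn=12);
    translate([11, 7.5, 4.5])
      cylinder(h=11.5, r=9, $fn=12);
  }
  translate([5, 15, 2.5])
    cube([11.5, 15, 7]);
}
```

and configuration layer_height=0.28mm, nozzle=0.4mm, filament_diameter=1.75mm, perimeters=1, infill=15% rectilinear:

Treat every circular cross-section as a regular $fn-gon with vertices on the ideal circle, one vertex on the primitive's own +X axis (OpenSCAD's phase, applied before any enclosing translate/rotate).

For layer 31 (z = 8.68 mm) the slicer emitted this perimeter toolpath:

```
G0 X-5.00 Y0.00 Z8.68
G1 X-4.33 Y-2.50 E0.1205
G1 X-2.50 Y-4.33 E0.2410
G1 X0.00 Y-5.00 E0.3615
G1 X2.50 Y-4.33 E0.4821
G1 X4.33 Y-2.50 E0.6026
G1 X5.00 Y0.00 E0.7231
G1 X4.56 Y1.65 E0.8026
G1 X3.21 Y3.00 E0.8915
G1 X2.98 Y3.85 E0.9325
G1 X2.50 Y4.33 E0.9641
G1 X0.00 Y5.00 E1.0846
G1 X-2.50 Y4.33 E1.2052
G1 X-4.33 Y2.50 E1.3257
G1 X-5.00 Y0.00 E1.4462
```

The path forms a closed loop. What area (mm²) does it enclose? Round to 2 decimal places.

Apply the shoelace formula to the sequence of (X, Y) vertices; enclosed area = 74.16 mm².

74.16 mm²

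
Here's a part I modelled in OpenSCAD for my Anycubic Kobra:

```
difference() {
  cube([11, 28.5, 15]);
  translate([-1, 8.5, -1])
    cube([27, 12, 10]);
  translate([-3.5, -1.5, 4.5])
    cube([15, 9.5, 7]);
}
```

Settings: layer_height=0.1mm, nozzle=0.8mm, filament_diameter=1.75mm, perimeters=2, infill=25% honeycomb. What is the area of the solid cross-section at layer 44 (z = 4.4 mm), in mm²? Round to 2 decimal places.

181.50 mm²

At z = 4.4 mm: the cube is present — its section is the full 11×28.5 rectangle (area 313.50 mm²); the cube at (-1, 8.5) (footprint 27×12) is included at this height (area 324.00 mm²); the cube at (-3.5, -1.5) is absent (z outside [4.5, 11.5]); Subtracting the remaining from the first: starting from the 11×28.5 cube (313.50 mm²), the 27×12 cube at (-1, 8.5) partially overlaps it — only the 132.00 mm² overlap (of its 324.00 mm²) is removed, clipping the outline — area = 181.50 mm². Overall, the cross-section has 2 separate islands. Net area = 181.50 mm².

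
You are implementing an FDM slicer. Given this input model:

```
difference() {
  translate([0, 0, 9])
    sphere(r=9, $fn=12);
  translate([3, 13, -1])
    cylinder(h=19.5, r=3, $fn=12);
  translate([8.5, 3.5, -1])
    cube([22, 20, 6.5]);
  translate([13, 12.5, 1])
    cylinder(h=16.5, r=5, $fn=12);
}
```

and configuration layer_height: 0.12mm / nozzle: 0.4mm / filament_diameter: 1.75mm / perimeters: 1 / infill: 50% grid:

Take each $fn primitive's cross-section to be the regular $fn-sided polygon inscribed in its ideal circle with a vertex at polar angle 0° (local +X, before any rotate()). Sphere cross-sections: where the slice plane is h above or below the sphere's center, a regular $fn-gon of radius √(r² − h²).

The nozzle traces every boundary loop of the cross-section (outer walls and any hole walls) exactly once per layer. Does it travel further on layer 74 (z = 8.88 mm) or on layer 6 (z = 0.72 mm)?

Layer 74 (z = 8.88): the r=9 sphere slices to a regular 12-gon of circumradius 8.999 (√(r²−h²) with h=0.12 from center) (perimeter = 2·12·8.999·sin(180°/12) = 55.90 mm); the cylinder at (3, 13): section is a regular 12-gon, circumradius r=3 (perimeter = 2·12·3.000·sin(180°/12) = 18.63 mm); the cube at (8.5, 3.5) is absent (z outside [-1, 5.5]); the r=5 cylinder at (13, 12.5) gives a regular 12-gon of circumradius 5 (constant along its height) (perimeter = 2·12·5.000·sin(180°/12) = 31.06 mm); Taking the first minus the rest: starting from the r=9 sphere, the r=3 cylinder at (3, 13) misses the remaining region (no effect); the r=5 cylinder at (13, 12.5) misses the remaining region (no effect) — boundary = 55.90 mm. So its perimeter = 55.90 mm. Layer 6 (z = 0.72): the r=9 sphere slices to a regular 12-gon of circumradius 3.527 (√(r²−h²) with h=8.28 from center) (perimeter = 2·12·3.527·sin(180°/12) = 21.91 mm); the cylinder at (3, 13): section is a regular 12-gon, circumradius r=3 (perimeter = 2·12·3.000·sin(180°/12) = 18.63 mm); the cube at (8.5, 3.5) is present — its section is the full 22×20 rectangle (perimeter 84.00 mm); the cylinder at (13, 12.5) does not reach this height (z outside [1, 17.5]); Taking the first minus the rest: starting from the r=9 sphere, the r=3 cylinder at (3, 13) misses the remaining region (no effect); the 22×20 cube at (8.5, 3.5) misses the remaining region (no effect) — boundary = 21.91 mm. So its perimeter = 21.91 mm. Layer 74 is larger (55.90 vs 21.91 mm).

layer 74 (z = 8.88 mm)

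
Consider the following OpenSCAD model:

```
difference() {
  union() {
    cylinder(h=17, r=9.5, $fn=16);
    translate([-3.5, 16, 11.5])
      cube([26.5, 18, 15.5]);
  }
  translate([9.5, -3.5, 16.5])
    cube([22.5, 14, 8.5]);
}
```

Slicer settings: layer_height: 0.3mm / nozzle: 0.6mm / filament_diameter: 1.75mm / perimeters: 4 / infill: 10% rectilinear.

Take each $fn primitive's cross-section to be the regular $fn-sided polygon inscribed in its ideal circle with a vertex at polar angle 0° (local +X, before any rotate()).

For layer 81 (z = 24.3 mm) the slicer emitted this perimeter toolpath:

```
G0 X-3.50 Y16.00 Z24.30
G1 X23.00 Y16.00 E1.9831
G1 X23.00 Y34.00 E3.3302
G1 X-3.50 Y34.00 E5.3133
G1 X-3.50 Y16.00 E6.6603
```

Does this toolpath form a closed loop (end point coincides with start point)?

yes

Start point (G0): (-3.50, 16.00). End point (last G1): the path returns to the start — closed.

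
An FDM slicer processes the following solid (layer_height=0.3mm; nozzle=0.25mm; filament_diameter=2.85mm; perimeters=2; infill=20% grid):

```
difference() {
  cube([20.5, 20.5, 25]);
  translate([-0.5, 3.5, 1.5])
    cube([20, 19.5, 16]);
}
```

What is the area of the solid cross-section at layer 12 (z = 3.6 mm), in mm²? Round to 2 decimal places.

At z = 3.6 mm: the cube is present — its section is the full 20.5×20.5 rectangle (area 420.25 mm²); the cube at (-0.5, 3.5) (footprint 20×19.5) is included at this height (area 390.00 mm²); After the difference (first − rest): starting from the 20.5×20.5 cube (420.25 mm²), the 20×19.5 cube at (-0.5, 3.5) partially overlaps it — only the 331.50 mm² overlap (of its 390.00 mm²) is removed, clipping the outline — area = 88.75 mm². Overall, the cross-section is a single solid region. Net area = 88.75 mm².

88.75 mm²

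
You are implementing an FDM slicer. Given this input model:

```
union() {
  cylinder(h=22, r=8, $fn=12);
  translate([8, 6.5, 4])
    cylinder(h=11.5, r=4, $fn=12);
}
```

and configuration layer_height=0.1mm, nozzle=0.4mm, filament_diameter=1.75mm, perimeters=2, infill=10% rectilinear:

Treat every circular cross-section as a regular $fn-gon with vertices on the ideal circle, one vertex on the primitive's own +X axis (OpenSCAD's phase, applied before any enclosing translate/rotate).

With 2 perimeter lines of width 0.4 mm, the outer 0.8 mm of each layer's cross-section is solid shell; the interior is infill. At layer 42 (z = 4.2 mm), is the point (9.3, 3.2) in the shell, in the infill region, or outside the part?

shell

At z = 4.2 mm: the cylinder: section is a regular 12-gon, circumradius r=8; the r=4 cylinder at (8, 6.5) contributes a regular 12-gon of circumradius 4; Taking the union: the regions partially overlap (shared area 5.03 mm²), so overlapping operands fuse into one piece — 1 connected region. Overall, the cross-section is a single solid region. The nearest boundary edge runs (10.00, 3.04)→(8.00, 2.50); distance from the point to it = 0.34 mm. The point is inside the cross-section, 0.34 mm from the nearest boundary — within the 0.8 mm shell band (2 × 0.4).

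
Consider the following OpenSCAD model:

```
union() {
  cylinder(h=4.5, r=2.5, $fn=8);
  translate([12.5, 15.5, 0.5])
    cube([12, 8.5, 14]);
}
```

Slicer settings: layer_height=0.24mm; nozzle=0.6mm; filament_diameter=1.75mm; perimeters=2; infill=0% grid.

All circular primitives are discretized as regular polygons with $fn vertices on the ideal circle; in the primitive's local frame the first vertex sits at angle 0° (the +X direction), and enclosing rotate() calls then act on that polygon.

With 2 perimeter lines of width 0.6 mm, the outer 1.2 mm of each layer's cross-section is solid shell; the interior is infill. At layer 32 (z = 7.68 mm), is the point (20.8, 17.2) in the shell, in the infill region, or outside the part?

At z = 7.68 mm: the cylinder does not reach this height (z outside [0, 4.5]); the cube at (12.5, 15.5) (footprint 12×8.5) is included at this height; Taking the union: only the 12×8.5 cube at (12.5, 15.5) is present, so the union is just that shape — 1 connected region. Overall, the cross-section is a single solid region. The nearest boundary edge runs (12.50, 15.50)→(24.50, 15.50); distance from the point to it = 1.70 mm. The point is inside the cross-section and 1.70 mm from the nearest boundary — more than the 1.2 mm shell width (2 × 0.6), so it's in the infill interior.

infill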